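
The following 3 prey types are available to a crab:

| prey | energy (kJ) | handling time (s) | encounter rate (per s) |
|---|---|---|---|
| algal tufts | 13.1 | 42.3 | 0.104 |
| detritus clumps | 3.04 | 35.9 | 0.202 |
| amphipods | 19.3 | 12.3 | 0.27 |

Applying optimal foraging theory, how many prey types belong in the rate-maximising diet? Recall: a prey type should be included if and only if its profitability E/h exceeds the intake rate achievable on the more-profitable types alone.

1

Rank by E/h (kJ/s): amphipods 1.57, algal tufts 0.31, detritus clumps 0.0847. Include each in turn until the next type's E/h falls below the running intake rate.
Rate on top 1: 1.206. algal tufts: 0.31 < 1.206 → exclude; stop.
Optimal diet: amphipods — 1 of 3 types.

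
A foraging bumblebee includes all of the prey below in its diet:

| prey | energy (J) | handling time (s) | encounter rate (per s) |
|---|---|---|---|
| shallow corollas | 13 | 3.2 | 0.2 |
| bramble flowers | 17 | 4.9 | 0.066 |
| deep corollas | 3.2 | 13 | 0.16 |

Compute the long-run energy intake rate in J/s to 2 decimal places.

R = (0.2×13 + 0.066×17 + 0.16×3.2) / (1 + 0.2×3.2 + 0.066×4.9 + 0.16×13) = 4.234/4.043 = 1.047 J/s.

1.05 J/s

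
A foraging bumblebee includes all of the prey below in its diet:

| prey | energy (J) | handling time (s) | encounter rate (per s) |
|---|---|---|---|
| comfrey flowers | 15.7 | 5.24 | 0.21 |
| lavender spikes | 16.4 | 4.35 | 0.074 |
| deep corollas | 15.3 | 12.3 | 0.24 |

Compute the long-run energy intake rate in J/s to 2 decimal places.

1.52 J/s

R = Σλ_iE_i / (1 + Σλ_ih_i)
Numerator: 0.21×15.7 + 0.074×16.4 + 0.24×15.3 = 8.183
Denominator: 1 + 0.21×5.24 + 0.074×4.35 + 0.24×12.3 = 5.374
R = 8.183/5.374 = 1.523 J/s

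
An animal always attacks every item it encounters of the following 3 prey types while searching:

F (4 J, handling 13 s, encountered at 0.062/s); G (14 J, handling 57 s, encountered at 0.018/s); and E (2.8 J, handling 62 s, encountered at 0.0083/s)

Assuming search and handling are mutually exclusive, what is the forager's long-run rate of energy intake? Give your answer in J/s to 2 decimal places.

0.16 J/s

R = (0.062×4 + 0.018×14 + 0.0083×2.8) / (1 + 0.062×13 + 0.018×57 + 0.0083×62) = 0.5232/3.347 = 0.1563 J/s.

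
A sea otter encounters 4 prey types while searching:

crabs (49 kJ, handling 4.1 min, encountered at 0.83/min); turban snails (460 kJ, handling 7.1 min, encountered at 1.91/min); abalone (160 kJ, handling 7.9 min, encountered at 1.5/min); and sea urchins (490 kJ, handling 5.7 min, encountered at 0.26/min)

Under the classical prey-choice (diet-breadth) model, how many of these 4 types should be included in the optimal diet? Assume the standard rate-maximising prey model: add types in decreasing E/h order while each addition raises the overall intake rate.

2

Rank by E/h (kJ/min): sea urchins 86, turban snails 64.8, abalone 20.3, crabs 12. Include each in turn until the next type's E/h falls below the running intake rate.
Rate on top 1: 51.33. turban snails: 64.8 > 51.33 → include.
Rate on top 2: 62.71. abalone: 20.3 < 62.71 → exclude; stop.
Optimal diet: sea urchins, turban snails — 2 of 4 types.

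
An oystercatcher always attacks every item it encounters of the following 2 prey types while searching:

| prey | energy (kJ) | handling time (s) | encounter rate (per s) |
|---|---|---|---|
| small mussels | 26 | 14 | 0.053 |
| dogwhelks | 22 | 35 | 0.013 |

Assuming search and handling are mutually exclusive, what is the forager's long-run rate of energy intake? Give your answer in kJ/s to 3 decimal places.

0.757 kJ/s

R = (0.053×26 + 0.013×22) / (1 + 0.053×14 + 0.013×35) = 1.664/2.197 = 0.7574 kJ/s.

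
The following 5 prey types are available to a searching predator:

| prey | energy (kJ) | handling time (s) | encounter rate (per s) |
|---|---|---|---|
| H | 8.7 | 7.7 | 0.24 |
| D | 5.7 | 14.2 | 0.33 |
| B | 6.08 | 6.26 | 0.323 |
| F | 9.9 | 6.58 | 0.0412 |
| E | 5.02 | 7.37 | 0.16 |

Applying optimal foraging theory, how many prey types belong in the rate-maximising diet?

3

Rank by E/h (kJ/s): F 1.5, H 1.13, B 0.971, E 0.681, D 0.401. Include each in turn until the next type's E/h falls below the running intake rate.
Rate on top 1: 0.3209. H: 1.13 > 0.3209 → include.
Rate on top 2: 0.8002. B: 0.971 > 0.8002 → include.
Rate on top 3: 0.8675. E: 0.681 < 0.8675 → exclude; stop.
Optimal diet: F, H, B — 3 of 5 types.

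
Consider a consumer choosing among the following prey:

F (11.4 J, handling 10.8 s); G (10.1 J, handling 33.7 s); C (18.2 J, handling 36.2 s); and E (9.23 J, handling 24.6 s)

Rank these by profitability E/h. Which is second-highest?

In descending order of E/h:
F: 11.4/10.8 = 1.06 J/s
C: 18.2/36.2 = 0.503 J/s
E: 9.23/24.6 = 0.375 J/s
G: 10.1/33.7 = 0.3 J/s

C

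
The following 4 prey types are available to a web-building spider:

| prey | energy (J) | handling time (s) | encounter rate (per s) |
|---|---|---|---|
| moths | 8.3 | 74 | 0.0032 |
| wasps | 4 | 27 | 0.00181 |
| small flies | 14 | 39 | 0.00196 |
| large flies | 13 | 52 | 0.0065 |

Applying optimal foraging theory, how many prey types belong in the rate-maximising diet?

4

Rank by E/h (J/s): small flies 0.359, large flies 0.25, wasps 0.148, moths 0.112. Include each in turn until the next type's E/h falls below the running intake rate.
Rate on top 1: 0.02549. large flies: 0.25 > 0.02549 → include.
Rate on top 2: 0.07914. wasps: 0.148 > 0.07914 → include.
Rate on top 3: 0.08145. moths: 0.112 > 0.08145 → include.
Optimal diet: small flies, large flies, wasps, moths — 4 of 4 types.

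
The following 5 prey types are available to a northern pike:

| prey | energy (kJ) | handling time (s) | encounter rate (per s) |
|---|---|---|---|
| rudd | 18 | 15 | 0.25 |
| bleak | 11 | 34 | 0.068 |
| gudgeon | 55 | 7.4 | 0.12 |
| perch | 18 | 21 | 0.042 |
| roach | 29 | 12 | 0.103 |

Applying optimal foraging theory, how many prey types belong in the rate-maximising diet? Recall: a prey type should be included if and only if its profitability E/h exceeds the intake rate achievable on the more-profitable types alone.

Rank by E/h (kJ/s): gudgeon 7.43, roach 2.42, rudd 1.2, perch 0.857, bleak 0.324. Include each in turn until the next type's E/h falls below the running intake rate.
Rate on top 1: 3.496. roach: 2.42 < 3.496 → exclude; stop.
Optimal diet: gudgeon — 1 of 5 types.

1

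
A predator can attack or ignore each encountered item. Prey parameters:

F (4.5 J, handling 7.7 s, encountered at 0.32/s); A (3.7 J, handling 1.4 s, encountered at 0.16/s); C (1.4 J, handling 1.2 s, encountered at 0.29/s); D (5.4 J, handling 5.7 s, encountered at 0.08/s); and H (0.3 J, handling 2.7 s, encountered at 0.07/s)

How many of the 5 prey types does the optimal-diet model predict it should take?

3

Profitabilities (E/h, J/s): A 2.64, C 1.17, D 0.947, F 0.584, H 0.111. Add prey in this order while the next type's profitability exceeds the intake rate on those already taken.
Rate on top 1: 0.4837. C: 1.17 > 0.4837 → include.
Rate on top 2: 0.6349. D: 0.947 > 0.6349 → include.
Rate on top 3: 0.7051. F: 0.584 < 0.7051 → exclude; stop.
Optimal diet: A, C, D — 3 of 5 types.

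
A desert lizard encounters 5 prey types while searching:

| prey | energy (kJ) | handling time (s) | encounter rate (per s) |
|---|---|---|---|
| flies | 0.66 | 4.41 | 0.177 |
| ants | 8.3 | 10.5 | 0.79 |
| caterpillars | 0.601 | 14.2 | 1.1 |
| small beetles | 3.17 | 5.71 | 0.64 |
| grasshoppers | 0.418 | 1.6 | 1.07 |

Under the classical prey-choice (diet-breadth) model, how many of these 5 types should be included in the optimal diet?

Profitabilities (E/h, kJ/s): ants 0.79, small beetles 0.555, grasshoppers 0.261, flies 0.15, caterpillars 0.0423. Add prey in this order while the next type's profitability exceeds the intake rate on those already taken.
Rate on top 1: 0.7054. small beetles: 0.555 < 0.7054 → exclude; stop.
Optimal diet: ants — 1 of 5 types.

1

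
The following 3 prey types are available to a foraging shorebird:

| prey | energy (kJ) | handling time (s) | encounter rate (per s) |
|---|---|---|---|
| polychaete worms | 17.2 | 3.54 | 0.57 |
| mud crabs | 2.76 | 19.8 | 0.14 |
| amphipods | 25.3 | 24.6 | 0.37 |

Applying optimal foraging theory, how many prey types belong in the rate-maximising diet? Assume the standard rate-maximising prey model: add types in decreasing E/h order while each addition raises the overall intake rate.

Profitabilities (E/h, kJ/s): polychaete worms 4.86, amphipods 1.03, mud crabs 0.139. Add prey in this order while the next type's profitability exceeds the intake rate on those already taken.
Rate on top 1: 3.249. amphipods: 1.03 < 3.249 → exclude; stop.
Optimal diet: polychaete worms — 1 of 3 types.

1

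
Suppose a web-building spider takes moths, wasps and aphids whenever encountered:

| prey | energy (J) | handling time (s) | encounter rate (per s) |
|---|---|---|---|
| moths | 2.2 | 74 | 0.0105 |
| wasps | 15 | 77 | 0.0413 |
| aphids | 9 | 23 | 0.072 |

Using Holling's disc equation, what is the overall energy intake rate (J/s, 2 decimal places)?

R = (0.0105×2.2 + 0.0413×15 + 0.072×9) / (1 + 0.0105×74 + 0.0413×77 + 0.072×23) = 1.291/6.613 = 0.1952 J/s.

0.20 J/s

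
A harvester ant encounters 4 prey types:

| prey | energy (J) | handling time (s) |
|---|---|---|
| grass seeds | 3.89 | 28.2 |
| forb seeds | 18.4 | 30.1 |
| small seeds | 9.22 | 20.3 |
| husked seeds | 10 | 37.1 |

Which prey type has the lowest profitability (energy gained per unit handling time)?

grass seeds

In descending order of E/h:
forb seeds: 18.4/30.1 = 0.611 J/s
small seeds: 9.22/20.3 = 0.454 J/s
husked seeds: 10/37.1 = 0.27 J/s
grass seeds: 3.89/28.2 = 0.138 J/s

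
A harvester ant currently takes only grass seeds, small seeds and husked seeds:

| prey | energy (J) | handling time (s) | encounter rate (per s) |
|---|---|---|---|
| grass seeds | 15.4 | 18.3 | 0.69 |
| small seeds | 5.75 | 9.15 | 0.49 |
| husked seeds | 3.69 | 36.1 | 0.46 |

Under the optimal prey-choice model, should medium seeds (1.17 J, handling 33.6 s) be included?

Current rate: (0.69×15.4 + 0.49×5.75 + 0.46×3.69)/(1 + 0.69×18.3 + 0.49×9.15 + 0.46×36.1) = 0.4361 J/s.
medium seeds: E/h = 1.17/33.6 = 0.03482 J/s.
0.03482 < 0.4361, so adding medium seeds would lower the average — exclude it.

No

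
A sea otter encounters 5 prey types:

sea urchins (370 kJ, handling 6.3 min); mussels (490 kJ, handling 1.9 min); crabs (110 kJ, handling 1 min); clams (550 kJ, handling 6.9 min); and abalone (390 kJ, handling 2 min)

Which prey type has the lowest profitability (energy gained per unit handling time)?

Profitability E/h (kJ/min): sea urchins = 370/6.3 = 58.7, mussels = 490/1.9 = 258, crabs = 110/1 = 110, clams = 550/6.9 = 79.7, abalone = 390/2 = 195.
Ranked: mussels > abalone > crabs > clams > sea urchins.

sea urchins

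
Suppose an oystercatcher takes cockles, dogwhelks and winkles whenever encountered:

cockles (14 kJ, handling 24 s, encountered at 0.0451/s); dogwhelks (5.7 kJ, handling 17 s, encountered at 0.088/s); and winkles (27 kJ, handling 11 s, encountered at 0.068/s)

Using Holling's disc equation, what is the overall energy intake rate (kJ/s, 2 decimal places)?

0.69 kJ/s

R = Σλ_iE_i / (1 + Σλ_ih_i)
Numerator: 0.0451×14 + 0.088×5.7 + 0.068×27 = 2.969
Denominator: 1 + 0.0451×24 + 0.088×17 + 0.068×11 = 4.326
R = 2.969/4.326 = 0.6863 kJ/s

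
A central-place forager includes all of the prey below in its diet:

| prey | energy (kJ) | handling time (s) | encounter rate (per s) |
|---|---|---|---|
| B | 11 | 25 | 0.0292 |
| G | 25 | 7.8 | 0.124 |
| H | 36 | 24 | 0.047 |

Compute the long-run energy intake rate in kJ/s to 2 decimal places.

R = Σλ_iE_i / (1 + Σλ_ih_i)
Numerator: 0.0292×11 + 0.124×25 + 0.047×36 = 5.113
Denominator: 1 + 0.0292×25 + 0.124×7.8 + 0.047×24 = 3.825
R = 5.113/3.825 = 1.337 kJ/s

1.34 kJ/s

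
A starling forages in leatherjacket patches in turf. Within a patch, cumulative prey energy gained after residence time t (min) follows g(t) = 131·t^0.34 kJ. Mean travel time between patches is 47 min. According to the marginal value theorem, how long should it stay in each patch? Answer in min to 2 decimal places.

Optimal t* satisfies g'(t*) = g(t*)/(T + t*).
g'(t) = 0.34·131·t^-0.66. Setting 0.34·131·t^-0.66 = 131·t^0.34/(47+t) gives 0.34(47+t) = t, so 0.66·t = 0.34×47.
t* = 0.34×47/0.66 = 24.21 min.

24.21 min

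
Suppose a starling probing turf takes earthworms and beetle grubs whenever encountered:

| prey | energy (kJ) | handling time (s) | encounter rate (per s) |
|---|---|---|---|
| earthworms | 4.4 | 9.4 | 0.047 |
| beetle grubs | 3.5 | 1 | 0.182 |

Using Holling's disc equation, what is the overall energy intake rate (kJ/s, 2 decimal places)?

Energy encountered per unit search time: 0.047×4.4 + 0.182×3.5 = 0.8438 kJ/s.
Handling time per unit search time: 0.047×9.4 + 0.182×1 = 0.6238.
Rate = 0.8438/(1 + 0.6238) = 0.5196 kJ/s.

0.52 kJ/s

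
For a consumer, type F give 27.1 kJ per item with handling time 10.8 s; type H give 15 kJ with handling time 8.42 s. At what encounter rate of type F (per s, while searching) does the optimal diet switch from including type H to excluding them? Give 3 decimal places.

0.227 per s

At the threshold, the rate on type F alone equals the profitability of type H: λ·27.1/(1 + λ·10.8) = 15/8.42 = 1.781.
Rearranging, λ(27.1 − 1.781×10.8) = 1.781, so λ = 1.781/7.86 = 0.2266 per s.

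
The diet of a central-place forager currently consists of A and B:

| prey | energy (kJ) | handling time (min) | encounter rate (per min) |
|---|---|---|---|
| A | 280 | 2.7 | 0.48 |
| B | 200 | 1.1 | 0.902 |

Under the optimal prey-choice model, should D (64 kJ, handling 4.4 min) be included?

Intake rate on the current diet: R = (0.48×280 + 0.902×200) / (1 + 0.48×2.7 + 0.902×1.1) = 314.8/3.288 = 95.74 kJ/min.
D: E/h = 64/4.4 = 14.55 kJ/min.
Since 14.55 < R, time spent handling D is better spent searching.

No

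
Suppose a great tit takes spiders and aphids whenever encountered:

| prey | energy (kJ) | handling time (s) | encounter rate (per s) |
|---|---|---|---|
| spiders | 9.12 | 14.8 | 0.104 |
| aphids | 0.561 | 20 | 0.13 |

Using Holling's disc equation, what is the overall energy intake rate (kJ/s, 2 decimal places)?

0.20 kJ/s

Energy encountered per unit search time: 0.104×9.12 + 0.13×0.561 = 1.021 kJ/s.
Handling time per unit search time: 0.104×14.8 + 0.13×20 = 4.139.
Rate = 1.021/(1 + 4.139) = 0.1987 kJ/s.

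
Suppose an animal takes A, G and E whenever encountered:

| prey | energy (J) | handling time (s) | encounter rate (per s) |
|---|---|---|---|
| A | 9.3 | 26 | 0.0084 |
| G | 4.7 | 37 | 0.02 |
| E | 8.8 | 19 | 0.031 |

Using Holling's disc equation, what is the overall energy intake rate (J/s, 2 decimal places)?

0.17 J/s

Energy encountered per unit search time: 0.0084×9.3 + 0.02×4.7 + 0.031×8.8 = 0.4449 J/s.
Handling time per unit search time: 0.0084×26 + 0.02×37 + 0.031×19 = 1.547.
Rate = 0.4449/(1 + 1.547) = 0.1747 J/s.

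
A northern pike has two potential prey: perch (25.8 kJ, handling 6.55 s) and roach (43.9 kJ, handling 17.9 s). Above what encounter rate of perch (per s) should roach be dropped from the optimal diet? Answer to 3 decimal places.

0.252 per s

At the threshold, the rate on perch alone equals the profitability of roach: λ·25.8/(1 + λ·6.55) = 43.9/17.9 = 2.453.
Rearranging, λ(25.8 − 2.453×6.55) = 2.453, so λ = 2.453/9.736 = 0.2519 per s.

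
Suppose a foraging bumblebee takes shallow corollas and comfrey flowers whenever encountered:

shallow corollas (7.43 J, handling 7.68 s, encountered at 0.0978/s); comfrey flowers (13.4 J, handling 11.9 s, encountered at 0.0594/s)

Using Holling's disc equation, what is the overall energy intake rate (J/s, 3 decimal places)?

R = Σλ_iE_i / (1 + Σλ_ih_i)
Numerator: 0.0978×7.43 + 0.0594×13.4 = 1.523
Denominator: 1 + 0.0978×7.68 + 0.0594×11.9 = 2.458
R = 1.523/2.458 = 0.6195 J/s

0.619 J/s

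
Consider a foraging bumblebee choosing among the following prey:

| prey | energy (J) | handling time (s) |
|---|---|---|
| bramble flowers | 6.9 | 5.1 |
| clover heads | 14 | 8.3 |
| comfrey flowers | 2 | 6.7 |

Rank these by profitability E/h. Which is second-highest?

bramble flowers

In descending order of E/h:
clover heads: 14/8.3 = 1.69 J/s
bramble flowers: 6.9/5.1 = 1.35 J/s
comfrey flowers: 2/6.7 = 0.299 J/s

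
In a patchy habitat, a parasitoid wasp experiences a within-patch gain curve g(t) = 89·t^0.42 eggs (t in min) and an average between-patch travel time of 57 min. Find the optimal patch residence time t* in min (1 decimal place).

Maximise g(t)/(T+t): set derivative to zero → g'(t)(T+t) = g(t).
g'(t) = 0.42·89·t^-0.58. Setting 0.42·89·t^-0.58 = 89·t^0.42/(57+t) gives 0.42(57+t) = t, so 0.58·t = 0.42×57.
t* = 0.42×57/0.58 = 41.28 min.

41.3 min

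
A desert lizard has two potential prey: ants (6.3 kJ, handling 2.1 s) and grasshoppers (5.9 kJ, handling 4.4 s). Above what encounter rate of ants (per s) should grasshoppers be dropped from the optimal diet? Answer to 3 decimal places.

0.385 per s

At the threshold, the rate on ants alone equals the profitability of grasshoppers: λ·6.3/(1 + λ·2.1) = 5.9/4.4 = 1.341.
Rearranging, λ(6.3 − 1.341×2.1) = 1.341, so λ = 1.341/3.484 = 0.3849 per s.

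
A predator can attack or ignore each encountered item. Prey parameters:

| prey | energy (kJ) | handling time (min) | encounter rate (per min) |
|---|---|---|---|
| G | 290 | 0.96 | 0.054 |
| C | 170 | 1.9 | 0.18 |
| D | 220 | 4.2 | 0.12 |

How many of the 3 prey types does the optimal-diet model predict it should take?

3

Profitabilities (E/h, kJ/min): G 302, C 89.5, D 52.4. Add prey in this order while the next type's profitability exceeds the intake rate on those already taken.
Rate on top 1: 14.89. C: 89.5 > 14.89 → include.
Rate on top 2: 33.19. D: 52.4 > 33.19 → include.
Optimal diet: G, C, D — 3 of 3 types.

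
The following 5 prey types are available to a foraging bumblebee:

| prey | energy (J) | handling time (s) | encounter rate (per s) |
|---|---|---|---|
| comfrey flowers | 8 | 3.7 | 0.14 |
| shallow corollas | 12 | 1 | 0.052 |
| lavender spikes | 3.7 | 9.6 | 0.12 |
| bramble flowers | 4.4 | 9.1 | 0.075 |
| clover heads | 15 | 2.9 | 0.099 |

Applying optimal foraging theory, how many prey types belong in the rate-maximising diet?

Rank by E/h (J/s): shallow corollas 12, clover heads 5.17, comfrey flowers 2.16, bramble flowers 0.484, lavender spikes 0.385. Include each in turn until the next type's E/h falls below the running intake rate.
Rate on top 1: 0.5932. clover heads: 5.17 > 0.5932 → include.
Rate on top 2: 1.575. comfrey flowers: 2.16 > 1.575 → include.
Rate on top 3: 1.739. bramble flowers: 0.484 < 1.739 → exclude; stop.
Optimal diet: shallow corollas, clover heads, comfrey flowers — 3 of 5 types.

3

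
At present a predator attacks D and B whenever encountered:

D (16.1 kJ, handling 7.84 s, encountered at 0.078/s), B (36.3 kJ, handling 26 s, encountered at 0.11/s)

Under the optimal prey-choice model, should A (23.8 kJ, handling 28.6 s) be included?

Current rate: (0.078×16.1 + 0.11×36.3)/(1 + 0.078×7.84 + 0.11×26) = 1.174 kJ/s.
A: E/h = 23.8/28.6 = 0.8322 kJ/s.
Since 0.8322 < R, time spent handling A is better spent searching.

No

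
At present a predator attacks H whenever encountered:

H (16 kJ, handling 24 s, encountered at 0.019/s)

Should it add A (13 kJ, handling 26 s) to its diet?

Yes

On H alone, R = ΣλE/(1+Σλh) = 0.304/1.456 = 0.2088 kJ/s.
A: E/h = 13/26 = 0.5 kJ/s.
0.5 > 0.2088, so adding A raises the average — include it.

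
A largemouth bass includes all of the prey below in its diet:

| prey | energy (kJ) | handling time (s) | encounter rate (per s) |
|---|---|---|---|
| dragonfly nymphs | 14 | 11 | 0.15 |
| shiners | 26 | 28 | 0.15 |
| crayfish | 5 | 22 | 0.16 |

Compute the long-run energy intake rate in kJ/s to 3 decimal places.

0.656 kJ/s

Energy encountered per unit search time: 0.15×14 + 0.15×26 + 0.16×5 = 6.8 kJ/s.
Handling time per unit search time: 0.15×11 + 0.15×28 + 0.16×22 = 9.37.
Rate = 6.8/(1 + 9.37) = 0.6557 kJ/s.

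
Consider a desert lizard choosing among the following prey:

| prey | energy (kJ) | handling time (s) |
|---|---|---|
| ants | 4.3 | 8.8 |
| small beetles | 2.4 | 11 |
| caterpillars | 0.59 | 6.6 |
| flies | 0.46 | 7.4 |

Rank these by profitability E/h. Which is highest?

In descending order of E/h:
ants: 4.3/8.8 = 0.489 kJ/s
small beetles: 2.4/11 = 0.218 kJ/s
caterpillars: 0.59/6.6 = 0.0894 kJ/s
flies: 0.46/7.4 = 0.0622 kJ/s

ants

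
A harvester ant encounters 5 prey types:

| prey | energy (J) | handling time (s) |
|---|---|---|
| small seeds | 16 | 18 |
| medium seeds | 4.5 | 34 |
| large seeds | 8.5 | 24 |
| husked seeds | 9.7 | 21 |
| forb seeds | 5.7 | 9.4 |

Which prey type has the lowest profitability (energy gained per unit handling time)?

Profitability E/h (J/s): small seeds = 16/18 = 0.889, medium seeds = 4.5/34 = 0.132, large seeds = 8.5/24 = 0.354, husked seeds = 9.7/21 = 0.462, forb seeds = 5.7/9.4 = 0.606.
Ranked: small seeds > forb seeds > husked seeds > large seeds > medium seeds.

medium seeds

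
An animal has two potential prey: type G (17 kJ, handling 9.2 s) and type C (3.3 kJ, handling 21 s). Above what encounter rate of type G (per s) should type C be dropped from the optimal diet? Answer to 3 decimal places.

At the threshold, the rate on type G alone equals the profitability of type C: λ·17/(1 + λ·9.2) = 3.3/21 = 0.1571.
Rearranging, λ(17 − 0.1571×9.2) = 0.1571, so λ = 0.1571/15.55 = 0.0101 per s.

0.010 per s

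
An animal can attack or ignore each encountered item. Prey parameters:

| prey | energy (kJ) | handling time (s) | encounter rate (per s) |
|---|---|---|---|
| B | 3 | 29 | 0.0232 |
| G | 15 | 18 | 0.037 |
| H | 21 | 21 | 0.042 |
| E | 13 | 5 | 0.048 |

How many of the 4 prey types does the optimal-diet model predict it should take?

3

E/h in descending order: E 2.6, H 1, G 0.833, B 0.103 kJ/s. The optimal diet is the largest prefix of this list for which every included type satisfies E_i/h_i > R on the types above it.
Rate on top 1: 0.5032. H: 1 > 0.5032 → include.
Rate on top 2: 0.7097. G: 0.833 > 0.7097 → include.
Rate on top 3: 0.7392. B: 0.103 < 0.7392 → exclude; stop.
Optimal diet: E, H, G — 3 of 4 types.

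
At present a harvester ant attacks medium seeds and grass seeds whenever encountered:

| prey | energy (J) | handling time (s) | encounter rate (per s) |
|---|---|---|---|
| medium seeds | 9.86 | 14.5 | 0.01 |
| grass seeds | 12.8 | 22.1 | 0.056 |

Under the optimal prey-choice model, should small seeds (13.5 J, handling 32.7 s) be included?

Yes

On medium seeds and grass seeds alone, R = ΣλE/(1+Σλh) = 0.8154/2.383 = 0.3422 J/s.
Profitability of small seeds: 13.5/32.7 = 0.4128 J/s.
0.4128 > 0.3422, so adding small seeds raises the average — include it.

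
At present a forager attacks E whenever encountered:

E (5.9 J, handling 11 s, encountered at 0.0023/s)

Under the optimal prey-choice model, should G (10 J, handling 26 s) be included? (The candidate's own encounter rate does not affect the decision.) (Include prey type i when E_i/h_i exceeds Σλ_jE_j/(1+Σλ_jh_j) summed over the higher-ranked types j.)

On E alone, R = ΣλE/(1+Σλh) = 0.01357/1.025 = 0.01324 J/s.
Profitability of G: 10/26 = 0.3846 J/s.
Since 0.3846 > R, including G increases the long-run rate.

Yes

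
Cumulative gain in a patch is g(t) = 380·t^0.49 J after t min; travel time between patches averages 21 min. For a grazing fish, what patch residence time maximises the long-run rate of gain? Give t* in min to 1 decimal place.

Optimal t* satisfies g'(t*) = g(t*)/(T + t*).
g'(t) = 0.49·380·t^-0.51. Setting 0.49·380·t^-0.51 = 380·t^0.49/(21+t) gives 0.49(21+t) = t, so 0.51·t = 0.49×21.
t* = 0.49×21/0.51 = 20.18 min.

20.2 min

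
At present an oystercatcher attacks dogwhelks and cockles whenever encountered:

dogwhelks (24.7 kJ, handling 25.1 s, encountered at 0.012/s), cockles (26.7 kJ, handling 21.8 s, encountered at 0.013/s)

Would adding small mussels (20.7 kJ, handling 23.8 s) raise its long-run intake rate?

Yes

Current rate: (0.012×24.7 + 0.013×26.7)/(1 + 0.012×25.1 + 0.013×21.8) = 0.4061 kJ/s.
small mussels: E/h = 20.7/23.8 = 0.8697 kJ/s.
0.8697 > 0.4061, so adding small mussels raises the average — include it.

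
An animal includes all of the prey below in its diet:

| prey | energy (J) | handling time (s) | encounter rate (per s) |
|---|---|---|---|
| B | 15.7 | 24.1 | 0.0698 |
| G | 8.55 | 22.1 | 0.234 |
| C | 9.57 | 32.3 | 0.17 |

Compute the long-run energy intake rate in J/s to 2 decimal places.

0.35 J/s

Energy encountered per unit search time: 0.0698×15.7 + 0.234×8.55 + 0.17×9.57 = 4.723 J/s.
Handling time per unit search time: 0.0698×24.1 + 0.234×22.1 + 0.17×32.3 = 12.34.
Rate = 4.723/(1 + 12.34) = 0.354 J/s.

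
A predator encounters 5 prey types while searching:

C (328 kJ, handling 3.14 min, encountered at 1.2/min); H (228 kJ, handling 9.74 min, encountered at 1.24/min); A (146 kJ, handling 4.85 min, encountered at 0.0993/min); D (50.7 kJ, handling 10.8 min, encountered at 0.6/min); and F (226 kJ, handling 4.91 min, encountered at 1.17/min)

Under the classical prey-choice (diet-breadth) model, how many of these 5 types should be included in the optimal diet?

Profitabilities (E/h, kJ/min): C 104, F 46, A 30.1, H 23.4, D 4.69. Add prey in this order while the next type's profitability exceeds the intake rate on those already taken.
Rate on top 1: 82.55. F: 46 < 82.55 → exclude; stop.
Optimal diet: C — 1 of 5 types.

1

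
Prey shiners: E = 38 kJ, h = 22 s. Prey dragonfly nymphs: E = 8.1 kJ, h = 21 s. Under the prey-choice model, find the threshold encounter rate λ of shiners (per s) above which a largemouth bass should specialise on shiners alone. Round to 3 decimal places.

At the threshold, the rate on shiners alone equals the profitability of dragonfly nymphs: λ·38/(1 + λ·22) = 8.1/21 = 0.3857.
Rearranging, λ(38 − 0.3857×22) = 0.3857, so λ = 0.3857/29.51 = 0.01307 per s.

0.013 per s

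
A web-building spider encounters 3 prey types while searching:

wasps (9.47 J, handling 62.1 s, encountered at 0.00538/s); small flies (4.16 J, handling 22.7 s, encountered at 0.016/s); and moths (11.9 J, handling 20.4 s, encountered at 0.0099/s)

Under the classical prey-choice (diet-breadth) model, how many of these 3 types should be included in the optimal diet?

3

Rank by E/h (J/s): moths 0.583, small flies 0.183, wasps 0.152. Include each in turn until the next type's E/h falls below the running intake rate.
Rate on top 1: 0.09801. small flies: 0.183 > 0.09801 → include.
Rate on top 2: 0.1178. wasps: 0.152 > 0.1178 → include.
Optimal diet: moths, small flies, wasps — 3 of 3 types.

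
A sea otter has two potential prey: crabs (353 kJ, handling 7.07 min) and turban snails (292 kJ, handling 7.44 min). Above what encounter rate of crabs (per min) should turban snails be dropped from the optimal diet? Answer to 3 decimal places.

Drop turban snails once their profitability E₂/h₂ falls below the rate achievable on crabs alone: E₂/h₂ = λE₁/(1 + λh₁).
Solve for λ: λE₁h₂ = E₂(1 + λh₁) → λ(E₁h₂ − E₂h₁) = E₂ → λ = E₂/(E₁h₂ − E₂h₁).
λ = 292/(353×7.44 − 292×7.07) = 292/561.9 = 0.5197 per min.

0.520 per min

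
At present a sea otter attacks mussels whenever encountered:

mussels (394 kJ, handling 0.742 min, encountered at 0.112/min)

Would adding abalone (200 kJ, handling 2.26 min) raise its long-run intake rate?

Intake rate on the current diet: R = (0.112×394) / (1 + 0.112×0.742) = 44.13/1.083 = 40.74 kJ/min.
abalone: E/h = 200/2.26 = 88.5 kJ/min.
Since 88.5 > R, including abalone increases the long-run rate.

Yes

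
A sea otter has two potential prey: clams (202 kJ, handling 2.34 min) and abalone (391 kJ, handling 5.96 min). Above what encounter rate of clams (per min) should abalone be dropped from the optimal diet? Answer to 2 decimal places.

At the threshold, the rate on clams alone equals the profitability of abalone: λ·202/(1 + λ·2.34) = 391/5.96 = 65.6.
Rearranging, λ(202 − 65.6×2.34) = 65.6, so λ = 65.6/48.49 = 1.353 per min.

1.35 per min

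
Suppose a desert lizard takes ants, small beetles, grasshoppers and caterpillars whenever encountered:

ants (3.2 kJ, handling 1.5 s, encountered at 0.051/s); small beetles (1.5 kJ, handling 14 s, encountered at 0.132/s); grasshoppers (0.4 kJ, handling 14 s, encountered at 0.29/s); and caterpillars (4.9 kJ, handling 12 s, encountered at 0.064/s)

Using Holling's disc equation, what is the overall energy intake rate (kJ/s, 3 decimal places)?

R = (0.051×3.2 + 0.132×1.5 + 0.29×0.4 + 0.064×4.9) / (1 + 0.051×1.5 + 0.132×14 + 0.29×14 + 0.064×12) = 0.7908/7.752 = 0.102 kJ/s.

0.102 kJ/s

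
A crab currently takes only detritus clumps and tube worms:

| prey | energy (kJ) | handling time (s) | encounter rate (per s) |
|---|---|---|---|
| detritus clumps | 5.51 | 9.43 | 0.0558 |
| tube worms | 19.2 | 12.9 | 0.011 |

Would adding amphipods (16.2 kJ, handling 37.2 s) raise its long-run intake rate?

Intake rate on the current diet: R = (0.0558×5.51 + 0.011×19.2) / (1 + 0.0558×9.43 + 0.011×12.9) = 0.5187/1.668 = 0.3109 kJ/s.
amphipods: E/h = 16.2/37.2 = 0.4355 kJ/s.
Since 0.4355 > R, including amphipods increases the long-run rate.

Yes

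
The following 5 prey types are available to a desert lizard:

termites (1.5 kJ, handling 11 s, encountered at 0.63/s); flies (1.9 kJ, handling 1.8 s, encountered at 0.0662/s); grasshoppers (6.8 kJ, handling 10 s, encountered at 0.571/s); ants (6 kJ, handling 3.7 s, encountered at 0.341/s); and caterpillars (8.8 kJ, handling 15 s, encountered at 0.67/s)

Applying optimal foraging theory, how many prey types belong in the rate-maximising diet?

E/h in descending order: ants 1.62, flies 1.06, grasshoppers 0.68, caterpillars 0.587, termites 0.136 kJ/s. The optimal diet is the largest prefix of this list for which every included type satisfies E_i/h_i > R on the types above it.
Rate on top 1: 0.9046. flies: 1.06 > 0.9046 → include.
Rate on top 2: 0.9122. grasshoppers: 0.68 < 0.9122 → exclude; stop.
Optimal diet: ants, flies — 2 of 5 types.

2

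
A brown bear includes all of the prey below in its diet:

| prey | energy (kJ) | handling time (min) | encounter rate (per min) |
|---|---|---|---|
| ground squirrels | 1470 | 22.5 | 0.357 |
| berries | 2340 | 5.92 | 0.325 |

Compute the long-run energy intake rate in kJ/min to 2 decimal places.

117.31 kJ/min

R = Σλ_iE_i / (1 + Σλ_ih_i)
Numerator: 0.357×1470 + 0.325×2340 = 1285
Denominator: 1 + 0.357×22.5 + 0.325×5.92 = 10.96
R = 1285/10.96 = 117.3 kJ/min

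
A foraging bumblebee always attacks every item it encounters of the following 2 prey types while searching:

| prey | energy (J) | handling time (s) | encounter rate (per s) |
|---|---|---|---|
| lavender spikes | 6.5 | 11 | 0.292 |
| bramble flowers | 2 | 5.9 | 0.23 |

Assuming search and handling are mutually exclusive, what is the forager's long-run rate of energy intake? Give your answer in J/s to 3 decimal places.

0.423 J/s

Energy encountered per unit search time: 0.292×6.5 + 0.23×2 = 2.358 J/s.
Handling time per unit search time: 0.292×11 + 0.23×5.9 = 4.569.
Rate = 2.358/(1 + 4.569) = 0.4234 J/s.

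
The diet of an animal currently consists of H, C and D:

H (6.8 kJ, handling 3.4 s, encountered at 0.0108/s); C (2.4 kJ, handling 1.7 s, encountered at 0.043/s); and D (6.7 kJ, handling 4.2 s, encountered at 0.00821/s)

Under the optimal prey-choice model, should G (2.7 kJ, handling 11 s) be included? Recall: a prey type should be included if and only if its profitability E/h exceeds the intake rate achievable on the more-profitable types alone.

Yes

Intake rate on the current diet: R = (0.0108×6.8 + 0.043×2.4 + 0.00821×6.7) / (1 + 0.0108×3.4 + 0.043×1.7 + 0.00821×4.2) = 0.2316/1.144 = 0.2024 kJ/s.
G: E/h = 2.7/11 = 0.2455 kJ/s.
0.2455 > 0.2024, so adding G raises the average — include it.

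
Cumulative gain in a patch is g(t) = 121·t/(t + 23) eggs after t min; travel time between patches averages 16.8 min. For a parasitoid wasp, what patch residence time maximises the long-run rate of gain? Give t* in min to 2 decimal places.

By the marginal value theorem, leave when the instantaneous gain rate g'(t) equals the habitat-wide average g(t)/(T + t).
g'(t) = 121·23/(t + 23)². Setting 121·23/(t+23)² = 121t/[(t+23)(16.8+t)] gives 23(16.8+t) = t(t+23), so t² = 23×16.8 = 386.4.
t* = √386.4 = 19.66 min.

19.66 min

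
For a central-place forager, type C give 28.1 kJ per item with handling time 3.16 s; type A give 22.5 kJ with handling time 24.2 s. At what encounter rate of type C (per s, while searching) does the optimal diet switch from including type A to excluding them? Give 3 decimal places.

0.037 per s

The zero-one rule: include type A iff E₂/h₂ > λE₁/(1+λh₁). Equality gives the switch point.
λE₁h₂ = E₂ + λE₂h₁ ⇒ λ = E₂/(E₁h₂ − E₂h₁) = 22.5/(680 − 71.1) = 0.03695 per s.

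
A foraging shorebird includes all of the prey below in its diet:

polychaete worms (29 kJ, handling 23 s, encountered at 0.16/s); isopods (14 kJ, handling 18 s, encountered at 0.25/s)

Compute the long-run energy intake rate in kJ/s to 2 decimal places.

0.89 kJ/s

R = (0.16×29 + 0.25×14) / (1 + 0.16×23 + 0.25×18) = 8.14/9.18 = 0.8867 kJ/s.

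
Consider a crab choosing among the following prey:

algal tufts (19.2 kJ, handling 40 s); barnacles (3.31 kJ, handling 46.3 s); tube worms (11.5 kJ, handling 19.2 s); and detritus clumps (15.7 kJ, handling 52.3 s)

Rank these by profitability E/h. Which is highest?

tube worms

In descending order of E/h:
tube worms: 11.5/19.2 = 0.599 kJ/s
algal tufts: 19.2/40 = 0.48 kJ/s
detritus clumps: 15.7/52.3 = 0.3 kJ/s
barnacles: 3.31/46.3 = 0.0715 kJ/s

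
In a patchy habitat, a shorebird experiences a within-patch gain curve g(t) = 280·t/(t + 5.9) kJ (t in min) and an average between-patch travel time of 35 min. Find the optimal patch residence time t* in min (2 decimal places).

14.37 min

By the marginal value theorem, leave when the instantaneous gain rate g'(t) equals the habitat-wide average g(t)/(T + t).
g'(t) = 280·5.9/(t + 5.9)². Setting 280·5.9/(t+5.9)² = 280t/[(t+5.9)(35+t)] gives 5.9(35+t) = t(t+5.9), so t² = 5.9×35 = 206.5.
t* = √206.5 = 14.37 min.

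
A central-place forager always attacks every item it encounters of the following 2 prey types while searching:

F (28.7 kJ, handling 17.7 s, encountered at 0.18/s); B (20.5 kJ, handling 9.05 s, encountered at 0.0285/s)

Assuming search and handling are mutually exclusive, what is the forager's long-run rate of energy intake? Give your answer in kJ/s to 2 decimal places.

1.29 kJ/s

R = (0.18×28.7 + 0.0285×20.5) / (1 + 0.18×17.7 + 0.0285×9.05) = 5.75/4.444 = 1.294 kJ/s.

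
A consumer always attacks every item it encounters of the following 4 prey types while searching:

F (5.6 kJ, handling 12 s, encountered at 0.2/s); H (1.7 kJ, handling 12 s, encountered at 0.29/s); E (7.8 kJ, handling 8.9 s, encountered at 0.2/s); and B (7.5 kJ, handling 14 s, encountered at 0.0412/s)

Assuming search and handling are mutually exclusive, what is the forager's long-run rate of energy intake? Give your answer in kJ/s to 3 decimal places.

0.377 kJ/s

R = Σλ_iE_i / (1 + Σλ_ih_i)
Numerator: 0.2×5.6 + 0.29×1.7 + 0.2×7.8 + 0.0412×7.5 = 3.482
Denominator: 1 + 0.2×12 + 0.29×12 + 0.2×8.9 + 0.0412×14 = 9.237
R = 3.482/9.237 = 0.377 kJ/s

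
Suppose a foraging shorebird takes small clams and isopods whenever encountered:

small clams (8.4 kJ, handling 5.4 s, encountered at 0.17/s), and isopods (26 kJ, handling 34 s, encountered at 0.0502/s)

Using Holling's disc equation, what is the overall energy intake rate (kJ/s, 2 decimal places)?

0.75 kJ/s

R = (0.17×8.4 + 0.0502×26) / (1 + 0.17×5.4 + 0.0502×34) = 2.733/3.625 = 0.754 kJ/s.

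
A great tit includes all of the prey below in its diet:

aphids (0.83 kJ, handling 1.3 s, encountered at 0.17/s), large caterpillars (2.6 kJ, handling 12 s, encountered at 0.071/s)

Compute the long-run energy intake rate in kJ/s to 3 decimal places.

Energy encountered per unit search time: 0.17×0.83 + 0.071×2.6 = 0.3257 kJ/s.
Handling time per unit search time: 0.17×1.3 + 0.071×12 = 1.073.
Rate = 0.3257/(1 + 1.073) = 0.1571 kJ/s.

0.157 kJ/s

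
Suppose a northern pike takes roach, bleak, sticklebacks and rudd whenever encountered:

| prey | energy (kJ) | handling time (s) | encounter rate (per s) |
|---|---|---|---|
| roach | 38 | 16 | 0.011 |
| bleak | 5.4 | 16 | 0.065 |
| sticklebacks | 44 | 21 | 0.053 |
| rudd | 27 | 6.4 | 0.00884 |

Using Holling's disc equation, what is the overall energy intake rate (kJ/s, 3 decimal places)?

R = (0.011×38 + 0.065×5.4 + 0.053×44 + 0.00884×27) / (1 + 0.011×16 + 0.065×16 + 0.053×21 + 0.00884×6.4) = 3.34/3.386 = 0.9864 kJ/s.

0.986 kJ/s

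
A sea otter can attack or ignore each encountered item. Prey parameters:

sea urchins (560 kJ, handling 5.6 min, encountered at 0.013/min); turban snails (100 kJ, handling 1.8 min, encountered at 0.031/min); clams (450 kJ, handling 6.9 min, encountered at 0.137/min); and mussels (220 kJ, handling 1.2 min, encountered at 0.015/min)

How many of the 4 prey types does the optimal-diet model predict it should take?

E/h in descending order: mussels 183, sea urchins 100, clams 65.2, turban snails 55.6 kJ/min. The optimal diet is the largest prefix of this list for which every included type satisfies E_i/h_i > R on the types above it.
Rate on top 1: 3.242. sea urchins: 100 > 3.242 → include.
Rate on top 2: 9.699. clams: 65.2 > 9.699 → include.
Rate on top 3: 35.47. turban snails: 55.6 > 35.47 → include.
Optimal diet: mussels, sea urchins, clams, turban snails — 4 of 4 types.

4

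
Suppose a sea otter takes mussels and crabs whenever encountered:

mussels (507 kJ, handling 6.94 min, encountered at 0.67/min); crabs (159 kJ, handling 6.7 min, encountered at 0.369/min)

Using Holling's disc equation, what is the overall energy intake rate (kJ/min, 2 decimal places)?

49.05 kJ/min

R = (0.67×507 + 0.369×159) / (1 + 0.67×6.94 + 0.369×6.7) = 398.4/8.122 = 49.05 kJ/min.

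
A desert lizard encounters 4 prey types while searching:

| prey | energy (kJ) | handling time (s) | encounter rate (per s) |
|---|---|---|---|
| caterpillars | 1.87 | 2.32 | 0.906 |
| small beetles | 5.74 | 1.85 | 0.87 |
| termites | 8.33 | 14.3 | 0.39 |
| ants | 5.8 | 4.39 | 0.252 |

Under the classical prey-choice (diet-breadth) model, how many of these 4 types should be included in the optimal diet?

1

Profitabilities (E/h, kJ/s): small beetles 3.1, ants 1.32, caterpillars 0.806, termites 0.583. Add prey in this order while the next type's profitability exceeds the intake rate on those already taken.
Rate on top 1: 1.914. ants: 1.32 < 1.914 → exclude; stop.
Optimal diet: small beetles — 1 of 4 types.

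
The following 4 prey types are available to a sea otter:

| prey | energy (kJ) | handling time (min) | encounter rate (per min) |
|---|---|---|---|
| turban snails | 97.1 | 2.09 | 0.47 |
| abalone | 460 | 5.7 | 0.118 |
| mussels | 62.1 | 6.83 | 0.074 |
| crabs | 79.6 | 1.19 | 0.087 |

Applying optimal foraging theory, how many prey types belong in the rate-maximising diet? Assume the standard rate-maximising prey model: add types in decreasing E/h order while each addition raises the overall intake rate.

Rank by E/h (kJ/min): abalone 80.7, crabs 66.9, turban snails 46.5, mussels 9.09. Include each in turn until the next type's E/h falls below the running intake rate.
Rate on top 1: 32.45. crabs: 66.9 > 32.45 → include.
Rate on top 2: 34.46. turban snails: 46.5 > 34.46 → include.
Rate on top 3: 38.73. mussels: 9.09 < 38.73 → exclude; stop.
Optimal diet: abalone, crabs, turban snails — 3 of 4 types.

3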